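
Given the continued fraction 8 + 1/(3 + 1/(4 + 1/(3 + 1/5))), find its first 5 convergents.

8/1, 25/3, 108/13, 349/42, 1853/223

Using the convergent recurrence p_i = a_i*p_{i-1} + p_{i-2}, q_i = a_i*q_{i-1} + q_{i-2} with p_{-2}=0, p_{-1}=1, q_{-2}=1, q_{-1}=0:
  i=0: a_0=8, p_0 = 8*1 + 0 = 8, q_0 = 8*0 + 1 = 1.
  i=1: a_1=3, p_1 = 3*8 + 1 = 25, q_1 = 3*1 + 0 = 3.
  i=2: a_2=4, p_2 = 4*25 + 8 = 108, q_2 = 4*3 + 1 = 13.
  i=3: a_3=3, p_3 = 3*108 + 25 = 349, q_3 = 3*13 + 3 = 42.
  i=4: a_4=5, p_4 = 5*349 + 108 = 1853, q_4 = 5*42 + 13 = 223.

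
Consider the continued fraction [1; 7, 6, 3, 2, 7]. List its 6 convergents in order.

Using the convergent recurrence p_i = a_i*p_{i-1} + p_{i-2}, q_i = a_i*q_{i-1} + q_{i-2} with p_{-2}=0, p_{-1}=1, q_{-2}=1, q_{-1}=0:
  i=0: a_0=1, p_0 = 1*1 + 0 = 1, q_0 = 1*0 + 1 = 1.
  i=1: a_1=7, p_1 = 7*1 + 1 = 8, q_1 = 7*1 + 0 = 7.
  i=2: a_2=6, p_2 = 6*8 + 1 = 49, q_2 = 6*7 + 1 = 43.
  i=3: a_3=3, p_3 = 3*49 + 8 = 155, q_3 = 3*43 + 7 = 136.
  i=4: a_4=2, p_4 = 2*155 + 49 = 359, q_4 = 2*136 + 43 = 315.
  i=5: a_5=7, p_5 = 7*359 + 155 = 2668, q_5 = 7*315 + 136 = 2341.

1/1, 8/7, 49/43, 155/136, 359/315, 2668/2341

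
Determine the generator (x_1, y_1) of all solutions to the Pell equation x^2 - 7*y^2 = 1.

(x, y) = (8, 3)

First expand sqrt(7) as a continued fraction. With x_i = (sqrt(7) + m_i)/d_i and (m_0, d_0) = (0, 1): a_0 = floor(sqrt(7)) = 2, since 2^2 = 4 <= 7 < 9 = 3^2.
Iterate m_{i+1} = d_i*a_i - m_i, d_{i+1} = (7 - m_{i+1}^2)/d_i, a_{i+1} = floor((a_0 + m_{i+1})/d_{i+1}):
  m_1 = 1*2 - 0 = 2, d_1 = (7 - 2^2)/1 = 3/1 = 3, a_1 = floor((2 + 2)/3) = 1.
  m_2 = 3*1 - 2 = 1, d_2 = (7 - 1^2)/3 = 6/3 = 2, a_2 = floor((2 + 1)/2) = 1.
  m_3 = 2*1 - 1 = 1, d_3 = (7 - 1^2)/2 = 6/2 = 3, a_3 = floor((2 + 1)/3) = 1.
  m_4 = 3*1 - 1 = 2, d_4 = (7 - 2^2)/3 = 3/3 = 1, a_4 = floor((2 + 2)/1) = 4.
  m_5 = 1*4 - 2 = 2, d_5 = (7 - 2^2)/1 = 3/1 = 3: (m_5, d_5) = (m_1, d_1) = (2, 3), so from here the quotients repeat a_1, ..., a_4; the period length is 4.
So sqrt(7) = [2; (1, 1, 1, 4)] with period length k = 4.
k is even, so the fundamental solution of x^2 - 7y^2 = 1 is (p_{k-1}, q_{k-1}) = (p_3, q_3); compute convergents through index 3.
Convergents (p_i = a_i*p_{i-1} + p_{i-2}, q_i = a_i*q_{i-1} + q_{i-2} with p_{-2}=0, p_{-1}=1, q_{-2}=1, q_{-1}=0):
  i=0: a_0=2, p_0 = 2*1 + 0 = 2, q_0 = 2*0 + 1 = 1.
  i=1: a_1=1, p_1 = 1*2 + 1 = 3, q_1 = 1*1 + 0 = 1.
  i=2: a_2=1, p_2 = 1*3 + 2 = 5, q_2 = 1*1 + 1 = 2.
  i=3: a_3=1, p_3 = 1*5 + 3 = 8, q_3 = 1*2 + 1 = 3.
Check: 8^2 - 7*3^2 = 64 - 63 = 1, so (x, y) = (8, 3) solves the equation, and by the theorem it is the least positive solution.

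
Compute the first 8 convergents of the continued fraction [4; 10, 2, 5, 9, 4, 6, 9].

4/1, 41/10, 86/21, 471/115, 4325/1056, 17771/4339, 110951/27090, 1016330/248149

Using the convergent recurrence p_i = a_i*p_{i-1} + p_{i-2}, q_i = a_i*q_{i-1} + q_{i-2} with p_{-2}=0, p_{-1}=1, q_{-2}=1, q_{-1}=0:
  i=0: a_0=4, p_0 = 4*1 + 0 = 4, q_0 = 4*0 + 1 = 1.
  i=1: a_1=10, p_1 = 10*4 + 1 = 41, q_1 = 10*1 + 0 = 10.
  i=2: a_2=2, p_2 = 2*41 + 4 = 86, q_2 = 2*10 + 1 = 21.
  i=3: a_3=5, p_3 = 5*86 + 41 = 471, q_3 = 5*21 + 10 = 115.
  i=4: a_4=9, p_4 = 9*471 + 86 = 4325, q_4 = 9*115 + 21 = 1056.
  i=5: a_5=4, p_5 = 4*4325 + 471 = 17771, q_5 = 4*1056 + 115 = 4339.
  i=6: a_6=6, p_6 = 6*17771 + 4325 = 110951, q_6 = 6*4339 + 1056 = 27090.
  i=7: a_7=9, p_7 = 9*110951 + 17771 = 1016330, q_7 = 9*27090 + 4339 = 248149.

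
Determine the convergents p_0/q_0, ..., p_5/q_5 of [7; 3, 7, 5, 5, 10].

Using the convergent recurrence p_i = a_i*p_{i-1} + p_{i-2}, q_i = a_i*q_{i-1} + q_{i-2} with p_{-2}=0, p_{-1}=1, q_{-2}=1, q_{-1}=0:
  i=0: a_0=7, p_0 = 7*1 + 0 = 7, q_0 = 7*0 + 1 = 1.
  i=1: a_1=3, p_1 = 3*7 + 1 = 22, q_1 = 3*1 + 0 = 3.
  i=2: a_2=7, p_2 = 7*22 + 7 = 161, q_2 = 7*3 + 1 = 22.
  i=3: a_3=5, p_3 = 5*161 + 22 = 827, q_3 = 5*22 + 3 = 113.
  i=4: a_4=5, p_4 = 5*827 + 161 = 4296, q_4 = 5*113 + 22 = 587.
  i=5: a_5=10, p_5 = 10*4296 + 827 = 43787, q_5 = 10*587 + 113 = 5983.

7/1, 22/3, 161/22, 827/113, 4296/587, 43787/5983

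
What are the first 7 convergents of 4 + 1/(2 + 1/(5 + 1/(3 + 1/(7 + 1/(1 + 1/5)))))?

4/1, 9/2, 49/11, 156/35, 1141/256, 1297/291, 7626/1711

Using the convergent recurrence p_i = a_i*p_{i-1} + p_{i-2}, q_i = a_i*q_{i-1} + q_{i-2} with p_{-2}=0, p_{-1}=1, q_{-2}=1, q_{-1}=0:
  i=0: a_0=4, p_0 = 4*1 + 0 = 4, q_0 = 4*0 + 1 = 1.
  i=1: a_1=2, p_1 = 2*4 + 1 = 9, q_1 = 2*1 + 0 = 2.
  i=2: a_2=5, p_2 = 5*9 + 4 = 49, q_2 = 5*2 + 1 = 11.
  i=3: a_3=3, p_3 = 3*49 + 9 = 156, q_3 = 3*11 + 2 = 35.
  i=4: a_4=7, p_4 = 7*156 + 49 = 1141, q_4 = 7*35 + 11 = 256.
  i=5: a_5=1, p_5 = 1*1141 + 156 = 1297, q_5 = 1*256 + 35 = 291.
  i=6: a_6=5, p_6 = 5*1297 + 1141 = 7626, q_6 = 5*291 + 256 = 1711.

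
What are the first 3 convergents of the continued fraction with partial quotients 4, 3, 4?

4/1, 13/3, 56/13

Using the convergent recurrence p_i = a_i*p_{i-1} + p_{i-2}, q_i = a_i*q_{i-1} + q_{i-2} with p_{-2}=0, p_{-1}=1, q_{-2}=1, q_{-1}=0:
  i=0: a_0=4, p_0 = 4*1 + 0 = 4, q_0 = 4*0 + 1 = 1.
  i=1: a_1=3, p_1 = 3*4 + 1 = 13, q_1 = 3*1 + 0 = 3.
  i=2: a_2=4, p_2 = 4*13 + 4 = 56, q_2 = 4*3 + 1 = 13.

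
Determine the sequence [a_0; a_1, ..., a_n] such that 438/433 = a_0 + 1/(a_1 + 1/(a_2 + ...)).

[1; 86, 1, 1, 2]

Run the Euclidean algorithm on 438 and 433; the successive quotients are the partial quotients a_0, a_1, ... (each step inverts the fractional part left over by the previous one):
  438 = 1*433 + 5, so a_0 = 1.
  433 = 86*5 + 3, so a_1 = 86.
  5 = 1*3 + 2, so a_2 = 1.
  3 = 1*2 + 1, so a_3 = 1.
  2 = 2*1 + 0, so a_4 = 2.
The remainder reaches 0 after 5 divisions, so the expansion has 5 partial quotients, read off in order.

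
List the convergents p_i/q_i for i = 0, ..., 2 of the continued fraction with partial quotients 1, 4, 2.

1/1, 5/4, 11/9

Using the convergent recurrence p_i = a_i*p_{i-1} + p_{i-2}, q_i = a_i*q_{i-1} + q_{i-2} with p_{-2}=0, p_{-1}=1, q_{-2}=1, q_{-1}=0:
  i=0: a_0=1, p_0 = 1*1 + 0 = 1, q_0 = 1*0 + 1 = 1.
  i=1: a_1=4, p_1 = 4*1 + 1 = 5, q_1 = 4*1 + 0 = 4.
  i=2: a_2=2, p_2 = 2*5 + 1 = 11, q_2 = 2*4 + 1 = 9.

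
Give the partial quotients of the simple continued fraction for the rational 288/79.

Run the Euclidean algorithm on 288 and 79; the successive quotients are the partial quotients a_0, a_1, ... (each step inverts the fractional part left over by the previous one):
  288 = 3*79 + 51, so a_0 = 3.
  79 = 1*51 + 28, so a_1 = 1.
  51 = 1*28 + 23, so a_2 = 1.
  28 = 1*23 + 5, so a_3 = 1.
  23 = 4*5 + 3, so a_4 = 4.
  5 = 1*3 + 2, so a_5 = 1.
  3 = 1*2 + 1, so a_6 = 1.
  2 = 2*1 + 0, so a_7 = 2.
The remainder reaches 0 after 8 divisions, so the expansion has 8 partial quotients, read off in order.

[3; 1, 1, 1, 4, 1, 1, 2]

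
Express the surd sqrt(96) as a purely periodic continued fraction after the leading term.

[9; (1, 3, 1, 18)]

Write x_i = (sqrt(96) + m_i)/d_i with (m_0, d_0) = (0, 1). a_0 = floor(sqrt(96)) = 9, since 9^2 = 81 <= 96 < 100 = 10^2.
Iterate m_{i+1} = d_i*a_i - m_i, d_{i+1} = (96 - m_{i+1}^2)/d_i, a_{i+1} = floor((a_0 + m_{i+1})/d_{i+1}):
  m_1 = 1*9 - 0 = 9, d_1 = (96 - 9^2)/1 = 15/1 = 15, a_1 = floor((9 + 9)/15) = 1.
  m_2 = 15*1 - 9 = 6, d_2 = (96 - 6^2)/15 = 60/15 = 4, a_2 = floor((9 + 6)/4) = 3.
  m_3 = 4*3 - 6 = 6, d_3 = (96 - 6^2)/4 = 60/4 = 15, a_3 = floor((9 + 6)/15) = 1.
  m_4 = 15*1 - 6 = 9, d_4 = (96 - 9^2)/15 = 15/15 = 1, a_4 = floor((9 + 9)/1) = 18.
  m_5 = 1*18 - 9 = 9, d_5 = (96 - 9^2)/1 = 15/1 = 15: (m_5, d_5) = (m_1, d_1) = (9, 15), so from here the quotients repeat a_1, ..., a_4; the period length is 4.
Hence the expansion of sqrt(96) is a_0 = 9 followed by the repeating block 1, 3, 1, 18 (period 4).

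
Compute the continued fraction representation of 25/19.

[1; 3, 6]

Run the Euclidean algorithm on 25 and 19; the successive quotients are the partial quotients a_0, a_1, ... (each step inverts the fractional part left over by the previous one):
  25 = 1*19 + 6, so a_0 = 1.
  19 = 3*6 + 1, so a_1 = 3.
  6 = 6*1 + 0, so a_2 = 6.
The remainder reaches 0 after 3 divisions, so the expansion has 3 partial quotients, read off in order.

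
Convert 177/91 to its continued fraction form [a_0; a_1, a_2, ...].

Run the Euclidean algorithm on 177 and 91; the successive quotients are the partial quotients a_0, a_1, ... (each step inverts the fractional part left over by the previous one):
  177 = 1*91 + 86, so a_0 = 1.
  91 = 1*86 + 5, so a_1 = 1.
  86 = 17*5 + 1, so a_2 = 17.
  5 = 5*1 + 0, so a_3 = 5.
The remainder reaches 0 after 4 divisions, so the expansion has 4 partial quotients, read off in order.

[1; 1, 17, 5]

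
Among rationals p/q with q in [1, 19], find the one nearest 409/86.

19/4

Expand x = 409/86 as a continued fraction with the Euclidean algorithm:
  409 = 4*86 + 65, so a_0 = 4.
  86 = 1*65 + 21, so a_1 = 1.
  65 = 3*21 + 2, so a_2 = 3.
  21 = 10*2 + 1, so a_3 = 10.
  2 = 2*1 + 0, so a_4 = 2.
so x = [4; 1, 3, 10, 2].
Convergents (p_i = a_i*p_{i-1} + p_{i-2}, q_i = a_i*q_{i-1} + q_{i-2} with p_{-2}=0, p_{-1}=1, q_{-2}=1, q_{-1}=0), until the denominator exceeds 19:
  i=0: a_0=4, p_0 = 4*1 + 0 = 4, q_0 = 4*0 + 1 = 1.
  i=1: a_1=1, p_1 = 1*4 + 1 = 5, q_1 = 1*1 + 0 = 1.
  i=2: a_2=3, p_2 = 3*5 + 4 = 19, q_2 = 3*1 + 1 = 4.
  i=3: a_3=10, p_3 = 10*19 + 5 = 195, q_3 = 10*4 + 1 = 41.
q_3 = 41 > 19, so the last convergent with denominator <= 19 is p_2/q_2 = 19/4.
The closest fraction with denominator <= 19 is either p_2/q_2 or the intermediate fraction (k*p_2 + p_1)/(k*q_2 + q_1) with the largest k >= 1 whose denominator stays <= 19; these approach x as k grows, and every other convergent or intermediate fraction in range is farther away.
Largest k: floor((19 - q_1)/q_2) = floor((19 - 1)/4) = 4.
That gives (4*19 + 5)/(4*4 + 1) = 81/17.
Compare the errors: |x - 19/4| = |409*4 - 19*86|/(86*4) = 2/344, and |x - 81/17| = |409*17 - 81*86|/(86*17) = 13/1462.
Cross-multiplying, 2*1462 = 2924 < 4472 = 13*344, so 2/344 is smaller: the convergent 19/4 is closer to x than 81/17.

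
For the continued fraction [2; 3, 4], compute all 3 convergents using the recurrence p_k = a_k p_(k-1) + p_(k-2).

Using the convergent recurrence p_i = a_i*p_{i-1} + p_{i-2}, q_i = a_i*q_{i-1} + q_{i-2} with p_{-2}=0, p_{-1}=1, q_{-2}=1, q_{-1}=0:
  i=0: a_0=2, p_0 = 2*1 + 0 = 2, q_0 = 2*0 + 1 = 1.
  i=1: a_1=3, p_1 = 3*2 + 1 = 7, q_1 = 3*1 + 0 = 3.
  i=2: a_2=4, p_2 = 4*7 + 2 = 30, q_2 = 4*3 + 1 = 13.

2/1, 7/3, 30/13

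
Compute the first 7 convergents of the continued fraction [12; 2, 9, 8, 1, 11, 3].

12/1, 25/2, 237/19, 1921/154, 2158/173, 25659/2057, 79135/6344

Using the convergent recurrence p_i = a_i*p_{i-1} + p_{i-2}, q_i = a_i*q_{i-1} + q_{i-2} with p_{-2}=0, p_{-1}=1, q_{-2}=1, q_{-1}=0:
  i=0: a_0=12, p_0 = 12*1 + 0 = 12, q_0 = 12*0 + 1 = 1.
  i=1: a_1=2, p_1 = 2*12 + 1 = 25, q_1 = 2*1 + 0 = 2.
  i=2: a_2=9, p_2 = 9*25 + 12 = 237, q_2 = 9*2 + 1 = 19.
  i=3: a_3=8, p_3 = 8*237 + 25 = 1921, q_3 = 8*19 + 2 = 154.
  i=4: a_4=1, p_4 = 1*1921 + 237 = 2158, q_4 = 1*154 + 19 = 173.
  i=5: a_5=11, p_5 = 11*2158 + 1921 = 25659, q_5 = 11*173 + 154 = 2057.
  i=6: a_6=3, p_6 = 3*25659 + 2158 = 79135, q_6 = 3*2057 + 173 = 6344.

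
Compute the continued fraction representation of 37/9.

Run the Euclidean algorithm on 37 and 9; the successive quotients are the partial quotients a_0, a_1, ... (each step inverts the fractional part left over by the previous one):
  37 = 4*9 + 1, so a_0 = 4.
  9 = 9*1 + 0, so a_1 = 9.
The remainder reaches 0 after 2 divisions, so the expansion has 2 partial quotients, read off in order.

[4; 9]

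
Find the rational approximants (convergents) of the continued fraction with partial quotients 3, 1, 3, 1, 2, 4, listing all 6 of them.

Using the convergent recurrence p_i = a_i*p_{i-1} + p_{i-2}, q_i = a_i*q_{i-1} + q_{i-2} with p_{-2}=0, p_{-1}=1, q_{-2}=1, q_{-1}=0:
  i=0: a_0=3, p_0 = 3*1 + 0 = 3, q_0 = 3*0 + 1 = 1.
  i=1: a_1=1, p_1 = 1*3 + 1 = 4, q_1 = 1*1 + 0 = 1.
  i=2: a_2=3, p_2 = 3*4 + 3 = 15, q_2 = 3*1 + 1 = 4.
  i=3: a_3=1, p_3 = 1*15 + 4 = 19, q_3 = 1*4 + 1 = 5.
  i=4: a_4=2, p_4 = 2*19 + 15 = 53, q_4 = 2*5 + 4 = 14.
  i=5: a_5=4, p_5 = 4*53 + 19 = 231, q_5 = 4*14 + 5 = 61.

3/1, 4/1, 15/4, 19/5, 53/14, 231/61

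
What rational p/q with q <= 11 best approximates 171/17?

111/11

Expand x = 171/17 as a continued fraction with the Euclidean algorithm:
  171 = 10*17 + 1, so a_0 = 10.
  17 = 17*1 + 0, so a_1 = 17.
so x = [10; 17].
Convergents (p_i = a_i*p_{i-1} + p_{i-2}, q_i = a_i*q_{i-1} + q_{i-2} with p_{-2}=0, p_{-1}=1, q_{-2}=1, q_{-1}=0), until the denominator exceeds 11:
  i=0: a_0=10, p_0 = 10*1 + 0 = 10, q_0 = 10*0 + 1 = 1.
  i=1: a_1=17, p_1 = 17*10 + 1 = 171, q_1 = 17*1 + 0 = 17.
q_1 = 17 > 11, so the last convergent with denominator <= 11 is p_0/q_0 = 10/1.
The closest fraction with denominator <= 11 is either p_0/q_0 or the intermediate fraction (k*p_0 + p_{-1})/(k*q_0 + q_{-1}) with the largest k >= 1 whose denominator stays <= 11; these approach x as k grows, and every other convergent or intermediate fraction in range is farther away.
Largest k: floor((11 - q_{-1})/q_0) = floor((11 - 0)/1) = 11 (using the seeds p_{-1} = 1, q_{-1} = 0).
That gives (11*10 + 1)/(11*1 + 0) = 111/11.
Compare the errors: |x - 10/1| = |171*1 - 10*17|/(17*1) = 1/17, and |x - 111/11| = |171*11 - 111*17|/(17*11) = 6/187.
Cross-multiplying, 6*17 = 102 < 187 = 1*187, so 6/187 is smaller: the intermediate fraction 111/11 is closer to x than 10/1.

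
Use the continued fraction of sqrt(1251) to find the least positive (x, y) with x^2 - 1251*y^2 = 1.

First expand sqrt(1251) as a continued fraction. With x_i = (sqrt(1251) + m_i)/d_i and (m_0, d_0) = (0, 1): a_0 = floor(sqrt(1251)) = 35, since 35^2 = 1225 <= 1251 < 1296 = 36^2.
Iterate m_{i+1} = d_i*a_i - m_i, d_{i+1} = (1251 - m_{i+1}^2)/d_i, a_{i+1} = floor((a_0 + m_{i+1})/d_{i+1}):
  m_1 = 1*35 - 0 = 35, d_1 = (1251 - 35^2)/1 = 26/1 = 26, a_1 = floor((35 + 35)/26) = 2.
  m_2 = 26*2 - 35 = 17, d_2 = (1251 - 17^2)/26 = 962/26 = 37, a_2 = floor((35 + 17)/37) = 1.
  m_3 = 37*1 - 17 = 20, d_3 = (1251 - 20^2)/37 = 851/37 = 23, a_3 = floor((35 + 20)/23) = 2.
  m_4 = 23*2 - 20 = 26, d_4 = (1251 - 26^2)/23 = 575/23 = 25, a_4 = floor((35 + 26)/25) = 2.
  m_5 = 25*2 - 26 = 24, d_5 = (1251 - 24^2)/25 = 675/25 = 27, a_5 = floor((35 + 24)/27) = 2.
  m_6 = 27*2 - 24 = 30, d_6 = (1251 - 30^2)/27 = 351/27 = 13, a_6 = floor((35 + 30)/13) = 5.
  m_7 = 13*5 - 30 = 35, d_7 = (1251 - 35^2)/13 = 26/13 = 2, a_7 = floor((35 + 35)/2) = 35.
  m_8 = 2*35 - 35 = 35, d_8 = (1251 - 35^2)/2 = 26/2 = 13, a_8 = floor((35 + 35)/13) = 5.
  m_9 = 13*5 - 35 = 30, d_9 = (1251 - 30^2)/13 = 351/13 = 27, a_9 = floor((35 + 30)/27) = 2.
  m_10 = 27*2 - 30 = 24, d_10 = (1251 - 24^2)/27 = 675/27 = 25, a_10 = floor((35 + 24)/25) = 2.
  m_11 = 25*2 - 24 = 26, d_11 = (1251 - 26^2)/25 = 575/25 = 23, a_11 = floor((35 + 26)/23) = 2.
  m_12 = 23*2 - 26 = 20, d_12 = (1251 - 20^2)/23 = 851/23 = 37, a_12 = floor((35 + 20)/37) = 1.
  m_13 = 37*1 - 20 = 17, d_13 = (1251 - 17^2)/37 = 962/37 = 26, a_13 = floor((35 + 17)/26) = 2.
  m_14 = 26*2 - 17 = 35, d_14 = (1251 - 35^2)/26 = 26/26 = 1, a_14 = floor((35 + 35)/1) = 70.
  m_15 = 1*70 - 35 = 35, d_15 = (1251 - 35^2)/1 = 26/1 = 26: (m_15, d_15) = (m_1, d_1) = (35, 26), so from here the quotients repeat a_1, ..., a_14; the period length is 14.
So sqrt(1251) = [35; (2, 1, 2, 2, 2, 5, 35, 5, 2, 2, 2, 1, 2, 70)] with period length k = 14.
k is even, so the fundamental solution of x^2 - 1251y^2 = 1 is (p_{k-1}, q_{k-1}) = (p_13, q_13); compute convergents through index 13.
Convergents (p_i = a_i*p_{i-1} + p_{i-2}, q_i = a_i*q_{i-1} + q_{i-2} with p_{-2}=0, p_{-1}=1, q_{-2}=1, q_{-1}=0):
  i=0: a_0=35, p_0 = 35*1 + 0 = 35, q_0 = 35*0 + 1 = 1.
  i=1: a_1=2, p_1 = 2*35 + 1 = 71, q_1 = 2*1 + 0 = 2.
  i=2: a_2=1, p_2 = 1*71 + 35 = 106, q_2 = 1*2 + 1 = 3.
  i=3: a_3=2, p_3 = 2*106 + 71 = 283, q_3 = 2*3 + 2 = 8.
  i=4: a_4=2, p_4 = 2*283 + 106 = 672, q_4 = 2*8 + 3 = 19.
  i=5: a_5=2, p_5 = 2*672 + 283 = 1627, q_5 = 2*19 + 8 = 46.
  i=6: a_6=5, p_6 = 5*1627 + 672 = 8807, q_6 = 5*46 + 19 = 249.
  i=7: a_7=35, p_7 = 35*8807 + 1627 = 309872, q_7 = 35*249 + 46 = 8761.
  i=8: a_8=5, p_8 = 5*309872 + 8807 = 1558167, q_8 = 5*8761 + 249 = 44054.
  i=9: a_9=2, p_9 = 2*1558167 + 309872 = 3426206, q_9 = 2*44054 + 8761 = 96869.
  i=10: a_10=2, p_10 = 2*3426206 + 1558167 = 8410579, q_10 = 2*96869 + 44054 = 237792.
  i=11: a_11=2, p_11 = 2*8410579 + 3426206 = 20247364, q_11 = 2*237792 + 96869 = 572453.
  i=12: a_12=1, p_12 = 1*20247364 + 8410579 = 28657943, q_12 = 1*572453 + 237792 = 810245.
  i=13: a_13=2, p_13 = 2*28657943 + 20247364 = 77563250, q_13 = 2*810245 + 572453 = 2192943.
Check: 77563250^2 - 1251*2192943^2 = 6016057750562500 - 6016057750562499 = 1, so (x, y) = (77563250, 2192943) solves the equation, and by the theorem it is the least positive solution.

(x, y) = (77563250, 2192943)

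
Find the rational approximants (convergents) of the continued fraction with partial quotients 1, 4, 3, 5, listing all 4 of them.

Using the convergent recurrence p_i = a_i*p_{i-1} + p_{i-2}, q_i = a_i*q_{i-1} + q_{i-2} with p_{-2}=0, p_{-1}=1, q_{-2}=1, q_{-1}=0:
  i=0: a_0=1, p_0 = 1*1 + 0 = 1, q_0 = 1*0 + 1 = 1.
  i=1: a_1=4, p_1 = 4*1 + 1 = 5, q_1 = 4*1 + 0 = 4.
  i=2: a_2=3, p_2 = 3*5 + 1 = 16, q_2 = 3*4 + 1 = 13.
  i=3: a_3=5, p_3 = 5*16 + 5 = 85, q_3 = 5*13 + 4 = 69.

1/1, 5/4, 16/13, 85/69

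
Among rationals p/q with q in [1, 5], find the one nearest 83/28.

3/1

Expand x = 83/28 as a continued fraction with the Euclidean algorithm:
  83 = 2*28 + 27, so a_0 = 2.
  28 = 1*27 + 1, so a_1 = 1.
  27 = 27*1 + 0, so a_2 = 27.
so x = [2; 1, 27].
Convergents (p_i = a_i*p_{i-1} + p_{i-2}, q_i = a_i*q_{i-1} + q_{i-2} with p_{-2}=0, p_{-1}=1, q_{-2}=1, q_{-1}=0), until the denominator exceeds 5:
  i=0: a_0=2, p_0 = 2*1 + 0 = 2, q_0 = 2*0 + 1 = 1.
  i=1: a_1=1, p_1 = 1*2 + 1 = 3, q_1 = 1*1 + 0 = 1.
  i=2: a_2=27, p_2 = 27*3 + 2 = 83, q_2 = 27*1 + 1 = 28.
q_2 = 28 > 5, so the last convergent with denominator <= 5 is p_1/q_1 = 3/1.
The closest fraction with denominator <= 5 is either p_1/q_1 or the intermediate fraction (k*p_1 + p_0)/(k*q_1 + q_0) with the largest k >= 1 whose denominator stays <= 5; these approach x as k grows, and every other convergent or intermediate fraction in range is farther away.
Largest k: floor((5 - q_0)/q_1) = floor((5 - 1)/1) = 4.
That gives (4*3 + 2)/(4*1 + 1) = 14/5.
Compare the errors: |x - 3/1| = |83*1 - 3*28|/(28*1) = 1/28, and |x - 14/5| = |83*5 - 14*28|/(28*5) = 23/140.
Cross-multiplying, 1*140 = 140 < 644 = 23*28, so 1/28 is smaller: the convergent 3/1 is closer to x than 14/5.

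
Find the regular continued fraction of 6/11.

Run the Euclidean algorithm on 6 and 11; the successive quotients are the partial quotients a_0, a_1, ... (each step inverts the fractional part left over by the previous one):
  6 = 0*11 + 6, so a_0 = 0.
  11 = 1*6 + 5, so a_1 = 1.
  6 = 1*5 + 1, so a_2 = 1.
  5 = 5*1 + 0, so a_3 = 5.
The remainder reaches 0 after 4 divisions, so the expansion has 4 partial quotients, read off in order.

[0; 1, 1, 5]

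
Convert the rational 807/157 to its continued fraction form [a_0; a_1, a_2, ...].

[5; 7, 7, 3]

Run the Euclidean algorithm on 807 and 157; the successive quotients are the partial quotients a_0, a_1, ... (each step inverts the fractional part left over by the previous one):
  807 = 5*157 + 22, so a_0 = 5.
  157 = 7*22 + 3, so a_1 = 7.
  22 = 7*3 + 1, so a_2 = 7.
  3 = 3*1 + 0, so a_3 = 3.
The remainder reaches 0 after 4 divisions, so the expansion has 4 partial quotients, read off in order.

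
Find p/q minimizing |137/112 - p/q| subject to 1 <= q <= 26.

Expand x = 137/112 as a continued fraction with the Euclidean algorithm:
  137 = 1*112 + 25, so a_0 = 1.
  112 = 4*25 + 12, so a_1 = 4.
  25 = 2*12 + 1, so a_2 = 2.
  12 = 12*1 + 0, so a_3 = 12.
so x = [1; 4, 2, 12].
Convergents (p_i = a_i*p_{i-1} + p_{i-2}, q_i = a_i*q_{i-1} + q_{i-2} with p_{-2}=0, p_{-1}=1, q_{-2}=1, q_{-1}=0), until the denominator exceeds 26:
  i=0: a_0=1, p_0 = 1*1 + 0 = 1, q_0 = 1*0 + 1 = 1.
  i=1: a_1=4, p_1 = 4*1 + 1 = 5, q_1 = 4*1 + 0 = 4.
  i=2: a_2=2, p_2 = 2*5 + 1 = 11, q_2 = 2*4 + 1 = 9.
  i=3: a_3=12, p_3 = 12*11 + 5 = 137, q_3 = 12*9 + 4 = 112.
q_3 = 112 > 26, so the last convergent with denominator <= 26 is p_2/q_2 = 11/9.
The closest fraction with denominator <= 26 is either p_2/q_2 or the intermediate fraction (k*p_2 + p_1)/(k*q_2 + q_1) with the largest k >= 1 whose denominator stays <= 26; these approach x as k grows, and every other convergent or intermediate fraction in range is farther away.
Largest k: floor((26 - q_1)/q_2) = floor((26 - 4)/9) = 2.
That gives (2*11 + 5)/(2*9 + 4) = 27/22.
Compare the errors: |x - 11/9| = |137*9 - 11*112|/(112*9) = 1/1008, and |x - 27/22| = |137*22 - 27*112|/(112*22) = 10/2464.
Cross-multiplying, 1*2464 = 2464 < 10080 = 10*1008, so 1/1008 is smaller: the convergent 11/9 is closer to x than 27/22.

11/9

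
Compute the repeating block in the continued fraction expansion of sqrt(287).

[16; (1, 15, 1, 32)]

Write x_i = (sqrt(287) + m_i)/d_i with (m_0, d_0) = (0, 1). a_0 = floor(sqrt(287)) = 16, since 16^2 = 256 <= 287 < 289 = 17^2.
Iterate m_{i+1} = d_i*a_i - m_i, d_{i+1} = (287 - m_{i+1}^2)/d_i, a_{i+1} = floor((a_0 + m_{i+1})/d_{i+1}):
  m_1 = 1*16 - 0 = 16, d_1 = (287 - 16^2)/1 = 31/1 = 31, a_1 = floor((16 + 16)/31) = 1.
  m_2 = 31*1 - 16 = 15, d_2 = (287 - 15^2)/31 = 62/31 = 2, a_2 = floor((16 + 15)/2) = 15.
  m_3 = 2*15 - 15 = 15, d_3 = (287 - 15^2)/2 = 62/2 = 31, a_3 = floor((16 + 15)/31) = 1.
  m_4 = 31*1 - 15 = 16, d_4 = (287 - 16^2)/31 = 31/31 = 1, a_4 = floor((16 + 16)/1) = 32.
  m_5 = 1*32 - 16 = 16, d_5 = (287 - 16^2)/1 = 31/1 = 31: (m_5, d_5) = (m_1, d_1) = (16, 31), so from here the quotients repeat a_1, ..., a_4; the period length is 4.
Hence the expansion of sqrt(287) is a_0 = 16 followed by the repeating block 1, 15, 1, 32 (period 4).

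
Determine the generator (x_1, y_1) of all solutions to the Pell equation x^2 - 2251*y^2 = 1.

First expand sqrt(2251) as a continued fraction. With x_i = (sqrt(2251) + m_i)/d_i and (m_0, d_0) = (0, 1): a_0 = floor(sqrt(2251)) = 47, since 47^2 = 2209 <= 2251 < 2304 = 48^2.
Iterate m_{i+1} = d_i*a_i - m_i, d_{i+1} = (2251 - m_{i+1}^2)/d_i, a_{i+1} = floor((a_0 + m_{i+1})/d_{i+1}):
  m_1 = 1*47 - 0 = 47, d_1 = (2251 - 47^2)/1 = 42/1 = 42, a_1 = floor((47 + 47)/42) = 2.
  m_2 = 42*2 - 47 = 37, d_2 = (2251 - 37^2)/42 = 882/42 = 21, a_2 = floor((47 + 37)/21) = 4.
  m_3 = 21*4 - 37 = 47, d_3 = (2251 - 47^2)/21 = 42/21 = 2, a_3 = floor((47 + 47)/2) = 47.
  m_4 = 2*47 - 47 = 47, d_4 = (2251 - 47^2)/2 = 42/2 = 21, a_4 = floor((47 + 47)/21) = 4.
  m_5 = 21*4 - 47 = 37, d_5 = (2251 - 37^2)/21 = 882/21 = 42, a_5 = floor((47 + 37)/42) = 2.
  m_6 = 42*2 - 37 = 47, d_6 = (2251 - 47^2)/42 = 42/42 = 1, a_6 = floor((47 + 47)/1) = 94.
  m_7 = 1*94 - 47 = 47, d_7 = (2251 - 47^2)/1 = 42/1 = 42: (m_7, d_7) = (m_1, d_1) = (47, 42), so from here the quotients repeat a_1, ..., a_6; the period length is 6.
So sqrt(2251) = [47; (2, 4, 47, 4, 2, 94)] with period length k = 6.
k is even, so the fundamental solution of x^2 - 2251y^2 = 1 is (p_{k-1}, q_{k-1}) = (p_5, q_5); compute convergents through index 5.
Convergents (p_i = a_i*p_{i-1} + p_{i-2}, q_i = a_i*q_{i-1} + q_{i-2} with p_{-2}=0, p_{-1}=1, q_{-2}=1, q_{-1}=0):
  i=0: a_0=47, p_0 = 47*1 + 0 = 47, q_0 = 47*0 + 1 = 1.
  i=1: a_1=2, p_1 = 2*47 + 1 = 95, q_1 = 2*1 + 0 = 2.
  i=2: a_2=4, p_2 = 4*95 + 47 = 427, q_2 = 4*2 + 1 = 9.
  i=3: a_3=47, p_3 = 47*427 + 95 = 20164, q_3 = 47*9 + 2 = 425.
  i=4: a_4=4, p_4 = 4*20164 + 427 = 81083, q_4 = 4*425 + 9 = 1709.
  i=5: a_5=2, p_5 = 2*81083 + 20164 = 182330, q_5 = 2*1709 + 425 = 3843.
Check: 182330^2 - 2251*3843^2 = 33244228900 - 33244228899 = 1, so (x, y) = (182330, 3843) solves the equation, and by the theorem it is the least positive solution.

(x, y) = (182330, 3843)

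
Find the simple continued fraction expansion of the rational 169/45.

[3; 1, 3, 11]

Run the Euclidean algorithm on 169 and 45; the successive quotients are the partial quotients a_0, a_1, ... (each step inverts the fractional part left over by the previous one):
  169 = 3*45 + 34, so a_0 = 3.
  45 = 1*34 + 11, so a_1 = 1.
  34 = 3*11 + 1, so a_2 = 3.
  11 = 11*1 + 0, so a_3 = 11.
The remainder reaches 0 after 4 divisions, so the expansion has 4 partial quotients, read off in order.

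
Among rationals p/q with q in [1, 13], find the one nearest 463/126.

11/3

Expand x = 463/126 as a continued fraction with the Euclidean algorithm:
  463 = 3*126 + 85, so a_0 = 3.
  126 = 1*85 + 41, so a_1 = 1.
  85 = 2*41 + 3, so a_2 = 2.
  41 = 13*3 + 2, so a_3 = 13.
  3 = 1*2 + 1, so a_4 = 1.
  2 = 2*1 + 0, so a_5 = 2.
so x = [3; 1, 2, 13, 1, 2].
Convergents (p_i = a_i*p_{i-1} + p_{i-2}, q_i = a_i*q_{i-1} + q_{i-2} with p_{-2}=0, p_{-1}=1, q_{-2}=1, q_{-1}=0), until the denominator exceeds 13:
  i=0: a_0=3, p_0 = 3*1 + 0 = 3, q_0 = 3*0 + 1 = 1.
  i=1: a_1=1, p_1 = 1*3 + 1 = 4, q_1 = 1*1 + 0 = 1.
  i=2: a_2=2, p_2 = 2*4 + 3 = 11, q_2 = 2*1 + 1 = 3.
  i=3: a_3=13, p_3 = 13*11 + 4 = 147, q_3 = 13*3 + 1 = 40.
q_3 = 40 > 13, so the last convergent with denominator <= 13 is p_2/q_2 = 11/3.
The closest fraction with denominator <= 13 is either p_2/q_2 or the intermediate fraction (k*p_2 + p_1)/(k*q_2 + q_1) with the largest k >= 1 whose denominator stays <= 13; these approach x as k grows, and every other convergent or intermediate fraction in range is farther away.
Largest k: floor((13 - q_1)/q_2) = floor((13 - 1)/3) = 4.
That gives (4*11 + 4)/(4*3 + 1) = 48/13.
Compare the errors: |x - 11/3| = |463*3 - 11*126|/(126*3) = 3/378, and |x - 48/13| = |463*13 - 48*126|/(126*13) = 29/1638.
Cross-multiplying, 3*1638 = 4914 < 10962 = 29*378, so 3/378 is smaller: the convergent 11/3 is closer to x than 48/13.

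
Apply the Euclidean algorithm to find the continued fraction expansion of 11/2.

[5; 2]

Run the Euclidean algorithm on 11 and 2; the successive quotients are the partial quotients a_0, a_1, ... (each step inverts the fractional part left over by the previous one):
  11 = 5*2 + 1, so a_0 = 5.
  2 = 2*1 + 0, so a_1 = 2.
The remainder reaches 0 after 2 divisions, so the expansion has 2 partial quotients, read off in order.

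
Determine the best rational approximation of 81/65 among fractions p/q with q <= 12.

5/4

Expand x = 81/65 as a continued fraction with the Euclidean algorithm:
  81 = 1*65 + 16, so a_0 = 1.
  65 = 4*16 + 1, so a_1 = 4.
  16 = 16*1 + 0, so a_2 = 16.
so x = [1; 4, 16].
Convergents (p_i = a_i*p_{i-1} + p_{i-2}, q_i = a_i*q_{i-1} + q_{i-2} with p_{-2}=0, p_{-1}=1, q_{-2}=1, q_{-1}=0), until the denominator exceeds 12:
  i=0: a_0=1, p_0 = 1*1 + 0 = 1, q_0 = 1*0 + 1 = 1.
  i=1: a_1=4, p_1 = 4*1 + 1 = 5, q_1 = 4*1 + 0 = 4.
  i=2: a_2=16, p_2 = 16*5 + 1 = 81, q_2 = 16*4 + 1 = 65.
q_2 = 65 > 12, so the last convergent with denominator <= 12 is p_1/q_1 = 5/4.
The closest fraction with denominator <= 12 is either p_1/q_1 or the intermediate fraction (k*p_1 + p_0)/(k*q_1 + q_0) with the largest k >= 1 whose denominator stays <= 12; these approach x as k grows, and every other convergent or intermediate fraction in range is farther away.
Largest k: floor((12 - q_0)/q_1) = floor((12 - 1)/4) = 2.
That gives (2*5 + 1)/(2*4 + 1) = 11/9.
Compare the errors: |x - 5/4| = |81*4 - 5*65|/(65*4) = 1/260, and |x - 11/9| = |81*9 - 11*65|/(65*9) = 14/585.
Cross-multiplying, 1*585 = 585 < 3640 = 14*260, so 1/260 is smaller: the convergent 5/4 is closer to x than 11/9.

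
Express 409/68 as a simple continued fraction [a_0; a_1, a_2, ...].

Run the Euclidean algorithm on 409 and 68; the successive quotients are the partial quotients a_0, a_1, ... (each step inverts the fractional part left over by the previous one):
  409 = 6*68 + 1, so a_0 = 6.
  68 = 68*1 + 0, so a_1 = 68.
The remainder reaches 0 after 2 divisions, so the expansion has 2 partial quotients, read off in order.

[6; 68]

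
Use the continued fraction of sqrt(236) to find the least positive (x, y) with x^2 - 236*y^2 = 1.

(x, y) = (561799, 36570)

First expand sqrt(236) as a continued fraction. With x_i = (sqrt(236) + m_i)/d_i and (m_0, d_0) = (0, 1): a_0 = floor(sqrt(236)) = 15, since 15^2 = 225 <= 236 < 256 = 16^2.
Iterate m_{i+1} = d_i*a_i - m_i, d_{i+1} = (236 - m_{i+1}^2)/d_i, a_{i+1} = floor((a_0 + m_{i+1})/d_{i+1}):
  m_1 = 1*15 - 0 = 15, d_1 = (236 - 15^2)/1 = 11/1 = 11, a_1 = floor((15 + 15)/11) = 2.
  m_2 = 11*2 - 15 = 7, d_2 = (236 - 7^2)/11 = 187/11 = 17, a_2 = floor((15 + 7)/17) = 1.
  m_3 = 17*1 - 7 = 10, d_3 = (236 - 10^2)/17 = 136/17 = 8, a_3 = floor((15 + 10)/8) = 3.
  m_4 = 8*3 - 10 = 14, d_4 = (236 - 14^2)/8 = 40/8 = 5, a_4 = floor((15 + 14)/5) = 5.
  m_5 = 5*5 - 14 = 11, d_5 = (236 - 11^2)/5 = 115/5 = 23, a_5 = floor((15 + 11)/23) = 1.
  m_6 = 23*1 - 11 = 12, d_6 = (236 - 12^2)/23 = 92/23 = 4, a_6 = floor((15 + 12)/4) = 6.
  m_7 = 4*6 - 12 = 12, d_7 = (236 - 12^2)/4 = 92/4 = 23, a_7 = floor((15 + 12)/23) = 1.
  m_8 = 23*1 - 12 = 11, d_8 = (236 - 11^2)/23 = 115/23 = 5, a_8 = floor((15 + 11)/5) = 5.
  m_9 = 5*5 - 11 = 14, d_9 = (236 - 14^2)/5 = 40/5 = 8, a_9 = floor((15 + 14)/8) = 3.
  m_10 = 8*3 - 14 = 10, d_10 = (236 - 10^2)/8 = 136/8 = 17, a_10 = floor((15 + 10)/17) = 1.
  m_11 = 17*1 - 10 = 7, d_11 = (236 - 7^2)/17 = 187/17 = 11, a_11 = floor((15 + 7)/11) = 2.
  m_12 = 11*2 - 7 = 15, d_12 = (236 - 15^2)/11 = 11/11 = 1, a_12 = floor((15 + 15)/1) = 30.
  m_13 = 1*30 - 15 = 15, d_13 = (236 - 15^2)/1 = 11/1 = 11: (m_13, d_13) = (m_1, d_1) = (15, 11), so from here the quotients repeat a_1, ..., a_12; the period length is 12.
So sqrt(236) = [15; (2, 1, 3, 5, 1, 6, 1, 5, 3, 1, 2, 30)] with period length k = 12.
k is even, so the fundamental solution of x^2 - 236y^2 = 1 is (p_{k-1}, q_{k-1}) = (p_11, q_11); compute convergents through index 11.
Convergents (p_i = a_i*p_{i-1} + p_{i-2}, q_i = a_i*q_{i-1} + q_{i-2} with p_{-2}=0, p_{-1}=1, q_{-2}=1, q_{-1}=0):
  i=0: a_0=15, p_0 = 15*1 + 0 = 15, q_0 = 15*0 + 1 = 1.
  i=1: a_1=2, p_1 = 2*15 + 1 = 31, q_1 = 2*1 + 0 = 2.
  i=2: a_2=1, p_2 = 1*31 + 15 = 46, q_2 = 1*2 + 1 = 3.
  i=3: a_3=3, p_3 = 3*46 + 31 = 169, q_3 = 3*3 + 2 = 11.
  i=4: a_4=5, p_4 = 5*169 + 46 = 891, q_4 = 5*11 + 3 = 58.
  i=5: a_5=1, p_5 = 1*891 + 169 = 1060, q_5 = 1*58 + 11 = 69.
  i=6: a_6=6, p_6 = 6*1060 + 891 = 7251, q_6 = 6*69 + 58 = 472.
  i=7: a_7=1, p_7 = 1*7251 + 1060 = 8311, q_7 = 1*472 + 69 = 541.
  i=8: a_8=5, p_8 = 5*8311 + 7251 = 48806, q_8 = 5*541 + 472 = 3177.
  i=9: a_9=3, p_9 = 3*48806 + 8311 = 154729, q_9 = 3*3177 + 541 = 10072.
  i=10: a_10=1, p_10 = 1*154729 + 48806 = 203535, q_10 = 1*10072 + 3177 = 13249.
  i=11: a_11=2, p_11 = 2*203535 + 154729 = 561799, q_11 = 2*13249 + 10072 = 36570.
Check: 561799^2 - 236*36570^2 = 315618116401 - 315618116400 = 1, so (x, y) = (561799, 36570) solves the equation, and by the theorem it is the least positive solution.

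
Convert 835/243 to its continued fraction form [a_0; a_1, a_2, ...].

[3; 2, 3, 2, 2, 1, 1, 2]

Run the Euclidean algorithm on 835 and 243; the successive quotients are the partial quotients a_0, a_1, ... (each step inverts the fractional part left over by the previous one):
  835 = 3*243 + 106, so a_0 = 3.
  243 = 2*106 + 31, so a_1 = 2.
  106 = 3*31 + 13, so a_2 = 3.
  31 = 2*13 + 5, so a_3 = 2.
  13 = 2*5 + 3, so a_4 = 2.
  5 = 1*3 + 2, so a_5 = 1.
  3 = 1*2 + 1, so a_6 = 1.
  2 = 2*1 + 0, so a_7 = 2.
The remainder reaches 0 after 8 divisions, so the expansion has 8 partial quotients, read off in order.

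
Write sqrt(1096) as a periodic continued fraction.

Write x_i = (sqrt(1096) + m_i)/d_i with (m_0, d_0) = (0, 1). a_0 = floor(sqrt(1096)) = 33, since 33^2 = 1089 <= 1096 < 1156 = 34^2.
Iterate m_{i+1} = d_i*a_i - m_i, d_{i+1} = (1096 - m_{i+1}^2)/d_i, a_{i+1} = floor((a_0 + m_{i+1})/d_{i+1}):
  m_1 = 1*33 - 0 = 33, d_1 = (1096 - 33^2)/1 = 7/1 = 7, a_1 = floor((33 + 33)/7) = 9.
  m_2 = 7*9 - 33 = 30, d_2 = (1096 - 30^2)/7 = 196/7 = 28, a_2 = floor((33 + 30)/28) = 2.
  m_3 = 28*2 - 30 = 26, d_3 = (1096 - 26^2)/28 = 420/28 = 15, a_3 = floor((33 + 26)/15) = 3.
  m_4 = 15*3 - 26 = 19, d_4 = (1096 - 19^2)/15 = 735/15 = 49, a_4 = floor((33 + 19)/49) = 1.
  m_5 = 49*1 - 19 = 30, d_5 = (1096 - 30^2)/49 = 196/49 = 4, a_5 = floor((33 + 30)/4) = 15.
  m_6 = 4*15 - 30 = 30, d_6 = (1096 - 30^2)/4 = 196/4 = 49, a_6 = floor((33 + 30)/49) = 1.
  m_7 = 49*1 - 30 = 19, d_7 = (1096 - 19^2)/49 = 735/49 = 15, a_7 = floor((33 + 19)/15) = 3.
  m_8 = 15*3 - 19 = 26, d_8 = (1096 - 26^2)/15 = 420/15 = 28, a_8 = floor((33 + 26)/28) = 2.
  m_9 = 28*2 - 26 = 30, d_9 = (1096 - 30^2)/28 = 196/28 = 7, a_9 = floor((33 + 30)/7) = 9.
  m_10 = 7*9 - 30 = 33, d_10 = (1096 - 33^2)/7 = 7/7 = 1, a_10 = floor((33 + 33)/1) = 66.
  m_11 = 1*66 - 33 = 33, d_11 = (1096 - 33^2)/1 = 7/1 = 7: (m_11, d_11) = (m_1, d_1) = (33, 7), so from here the quotients repeat a_1, ..., a_10; the period length is 10.
Hence the expansion of sqrt(1096) is a_0 = 33 followed by the repeating block 9, 2, 3, 1, 15, 1, 3, 2, 9, 66 (period 10).

[33; (9, 2, 3, 1, 15, 1, 3, 2, 9, 66)]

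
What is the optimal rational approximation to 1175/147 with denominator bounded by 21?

8/1

Expand x = 1175/147 as a continued fraction with the Euclidean algorithm:
  1175 = 7*147 + 146, so a_0 = 7.
  147 = 1*146 + 1, so a_1 = 1.
  146 = 146*1 + 0, so a_2 = 146.
so x = [7; 1, 146].
Convergents (p_i = a_i*p_{i-1} + p_{i-2}, q_i = a_i*q_{i-1} + q_{i-2} with p_{-2}=0, p_{-1}=1, q_{-2}=1, q_{-1}=0), until the denominator exceeds 21:
  i=0: a_0=7, p_0 = 7*1 + 0 = 7, q_0 = 7*0 + 1 = 1.
  i=1: a_1=1, p_1 = 1*7 + 1 = 8, q_1 = 1*1 + 0 = 1.
  i=2: a_2=146, p_2 = 146*8 + 7 = 1175, q_2 = 146*1 + 1 = 147.
q_2 = 147 > 21, so the last convergent with denominator <= 21 is p_1/q_1 = 8/1.
The closest fraction with denominator <= 21 is either p_1/q_1 or the intermediate fraction (k*p_1 + p_0)/(k*q_1 + q_0) with the largest k >= 1 whose denominator stays <= 21; these approach x as k grows, and every other convergent or intermediate fraction in range is farther away.
Largest k: floor((21 - q_0)/q_1) = floor((21 - 1)/1) = 20.
That gives (20*8 + 7)/(20*1 + 1) = 167/21.
Compare the errors: |x - 8/1| = |1175*1 - 8*147|/(147*1) = 1/147, and |x - 167/21| = |1175*21 - 167*147|/(147*21) = 126/3087.
Cross-multiplying, 1*3087 = 3087 < 18522 = 126*147, so 1/147 is smaller: the convergent 8/1 is closer to x than 167/21.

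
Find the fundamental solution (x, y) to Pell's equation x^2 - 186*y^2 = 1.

First expand sqrt(186) as a continued fraction. With x_i = (sqrt(186) + m_i)/d_i and (m_0, d_0) = (0, 1): a_0 = floor(sqrt(186)) = 13, since 13^2 = 169 <= 186 < 196 = 14^2.
Iterate m_{i+1} = d_i*a_i - m_i, d_{i+1} = (186 - m_{i+1}^2)/d_i, a_{i+1} = floor((a_0 + m_{i+1})/d_{i+1}):
  m_1 = 1*13 - 0 = 13, d_1 = (186 - 13^2)/1 = 17/1 = 17, a_1 = floor((13 + 13)/17) = 1.
  m_2 = 17*1 - 13 = 4, d_2 = (186 - 4^2)/17 = 170/17 = 10, a_2 = floor((13 + 4)/10) = 1.
  m_3 = 10*1 - 4 = 6, d_3 = (186 - 6^2)/10 = 150/10 = 15, a_3 = floor((13 + 6)/15) = 1.
  m_4 = 15*1 - 6 = 9, d_4 = (186 - 9^2)/15 = 105/15 = 7, a_4 = floor((13 + 9)/7) = 3.
  m_5 = 7*3 - 9 = 12, d_5 = (186 - 12^2)/7 = 42/7 = 6, a_5 = floor((13 + 12)/6) = 4.
  m_6 = 6*4 - 12 = 12, d_6 = (186 - 12^2)/6 = 42/6 = 7, a_6 = floor((13 + 12)/7) = 3.
  m_7 = 7*3 - 12 = 9, d_7 = (186 - 9^2)/7 = 105/7 = 15, a_7 = floor((13 + 9)/15) = 1.
  m_8 = 15*1 - 9 = 6, d_8 = (186 - 6^2)/15 = 150/15 = 10, a_8 = floor((13 + 6)/10) = 1.
  m_9 = 10*1 - 6 = 4, d_9 = (186 - 4^2)/10 = 170/10 = 17, a_9 = floor((13 + 4)/17) = 1.
  m_10 = 17*1 - 4 = 13, d_10 = (186 - 13^2)/17 = 17/17 = 1, a_10 = floor((13 + 13)/1) = 26.
  m_11 = 1*26 - 13 = 13, d_11 = (186 - 13^2)/1 = 17/1 = 17: (m_11, d_11) = (m_1, d_1) = (13, 17), so from here the quotients repeat a_1, ..., a_10; the period length is 10.
So sqrt(186) = [13; (1, 1, 1, 3, 4, 3, 1, 1, 1, 26)] with period length k = 10.
k is even, so the fundamental solution of x^2 - 186y^2 = 1 is (p_{k-1}, q_{k-1}) = (p_9, q_9); compute convergents through index 9.
Convergents (p_i = a_i*p_{i-1} + p_{i-2}, q_i = a_i*q_{i-1} + q_{i-2} with p_{-2}=0, p_{-1}=1, q_{-2}=1, q_{-1}=0):
  i=0: a_0=13, p_0 = 13*1 + 0 = 13, q_0 = 13*0 + 1 = 1.
  i=1: a_1=1, p_1 = 1*13 + 1 = 14, q_1 = 1*1 + 0 = 1.
  i=2: a_2=1, p_2 = 1*14 + 13 = 27, q_2 = 1*1 + 1 = 2.
  i=3: a_3=1, p_3 = 1*27 + 14 = 41, q_3 = 1*2 + 1 = 3.
  i=4: a_4=3, p_4 = 3*41 + 27 = 150, q_4 = 3*3 + 2 = 11.
  i=5: a_5=4, p_5 = 4*150 + 41 = 641, q_5 = 4*11 + 3 = 47.
  i=6: a_6=3, p_6 = 3*641 + 150 = 2073, q_6 = 3*47 + 11 = 152.
  i=7: a_7=1, p_7 = 1*2073 + 641 = 2714, q_7 = 1*152 + 47 = 199.
  i=8: a_8=1, p_8 = 1*2714 + 2073 = 4787, q_8 = 1*199 + 152 = 351.
  i=9: a_9=1, p_9 = 1*4787 + 2714 = 7501, q_9 = 1*351 + 199 = 550.
Check: 7501^2 - 186*550^2 = 56265001 - 56265000 = 1, so (x, y) = (7501, 550) solves the equation, and by the theorem it is the least positive solution.

(x, y) = (7501, 550)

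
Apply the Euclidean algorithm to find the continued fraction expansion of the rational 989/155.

Run the Euclidean algorithm on 989 and 155; the successive quotients are the partial quotients a_0, a_1, ... (each step inverts the fractional part left over by the previous one):
  989 = 6*155 + 59, so a_0 = 6.
  155 = 2*59 + 37, so a_1 = 2.
  59 = 1*37 + 22, so a_2 = 1.
  37 = 1*22 + 15, so a_3 = 1.
  22 = 1*15 + 7, so a_4 = 1.
  15 = 2*7 + 1, so a_5 = 2.
  7 = 7*1 + 0, so a_6 = 7.
The remainder reaches 0 after 7 divisions, so the expansion has 7 partial quotients, read off in order.

[6; 2, 1, 1, 1, 2, 7]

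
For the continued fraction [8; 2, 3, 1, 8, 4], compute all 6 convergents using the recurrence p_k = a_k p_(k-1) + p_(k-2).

8/1, 17/2, 59/7, 76/9, 667/79, 2744/325

Using the convergent recurrence p_i = a_i*p_{i-1} + p_{i-2}, q_i = a_i*q_{i-1} + q_{i-2} with p_{-2}=0, p_{-1}=1, q_{-2}=1, q_{-1}=0:
  i=0: a_0=8, p_0 = 8*1 + 0 = 8, q_0 = 8*0 + 1 = 1.
  i=1: a_1=2, p_1 = 2*8 + 1 = 17, q_1 = 2*1 + 0 = 2.
  i=2: a_2=3, p_2 = 3*17 + 8 = 59, q_2 = 3*2 + 1 = 7.
  i=3: a_3=1, p_3 = 1*59 + 17 = 76, q_3 = 1*7 + 2 = 9.
  i=4: a_4=8, p_4 = 8*76 + 59 = 667, q_4 = 8*9 + 7 = 79.
  i=5: a_5=4, p_5 = 4*667 + 76 = 2744, q_5 = 4*79 + 9 = 325.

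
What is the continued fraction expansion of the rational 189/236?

Run the Euclidean algorithm on 189 and 236; the successive quotients are the partial quotients a_0, a_1, ... (each step inverts the fractional part left over by the previous one):
  189 = 0*236 + 189, so a_0 = 0.
  236 = 1*189 + 47, so a_1 = 1.
  189 = 4*47 + 1, so a_2 = 4.
  47 = 47*1 + 0, so a_3 = 47.
The remainder reaches 0 after 4 divisions, so the expansion has 4 partial quotients, read off in order.

[0; 1, 4, 47]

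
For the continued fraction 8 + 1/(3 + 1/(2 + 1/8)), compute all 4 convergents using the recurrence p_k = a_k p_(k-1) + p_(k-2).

Using the convergent recurrence p_i = a_i*p_{i-1} + p_{i-2}, q_i = a_i*q_{i-1} + q_{i-2} with p_{-2}=0, p_{-1}=1, q_{-2}=1, q_{-1}=0:
  i=0: a_0=8, p_0 = 8*1 + 0 = 8, q_0 = 8*0 + 1 = 1.
  i=1: a_1=3, p_1 = 3*8 + 1 = 25, q_1 = 3*1 + 0 = 3.
  i=2: a_2=2, p_2 = 2*25 + 8 = 58, q_2 = 2*3 + 1 = 7.
  i=3: a_3=8, p_3 = 8*58 + 25 = 489, q_3 = 8*7 + 3 = 59.

8/1, 25/3, 58/7, 489/59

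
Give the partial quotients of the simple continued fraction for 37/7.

[5; 3, 2]

Run the Euclidean algorithm on 37 and 7; the successive quotients are the partial quotients a_0, a_1, ... (each step inverts the fractional part left over by the previous one):
  37 = 5*7 + 2, so a_0 = 5.
  7 = 3*2 + 1, so a_1 = 3.
  2 = 2*1 + 0, so a_2 = 2.
The remainder reaches 0 after 3 divisions, so the expansion has 3 partial quotients, read off in order.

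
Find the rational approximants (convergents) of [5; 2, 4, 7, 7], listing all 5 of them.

5/1, 11/2, 49/9, 354/65, 2527/464

Using the convergent recurrence p_i = a_i*p_{i-1} + p_{i-2}, q_i = a_i*q_{i-1} + q_{i-2} with p_{-2}=0, p_{-1}=1, q_{-2}=1, q_{-1}=0:
  i=0: a_0=5, p_0 = 5*1 + 0 = 5, q_0 = 5*0 + 1 = 1.
  i=1: a_1=2, p_1 = 2*5 + 1 = 11, q_1 = 2*1 + 0 = 2.
  i=2: a_2=4, p_2 = 4*11 + 5 = 49, q_2 = 4*2 + 1 = 9.
  i=3: a_3=7, p_3 = 7*49 + 11 = 354, q_3 = 7*9 + 2 = 65.
  i=4: a_4=7, p_4 = 7*354 + 49 = 2527, q_4 = 7*65 + 9 = 464.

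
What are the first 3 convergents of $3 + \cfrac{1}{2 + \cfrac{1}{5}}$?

Using the convergent recurrence p_i = a_i*p_{i-1} + p_{i-2}, q_i = a_i*q_{i-1} + q_{i-2} with p_{-2}=0, p_{-1}=1, q_{-2}=1, q_{-1}=0:
  i=0: a_0=3, p_0 = 3*1 + 0 = 3, q_0 = 3*0 + 1 = 1.
  i=1: a_1=2, p_1 = 2*3 + 1 = 7, q_1 = 2*1 + 0 = 2.
  i=2: a_2=5, p_2 = 5*7 + 3 = 38, q_2 = 5*2 + 1 = 11.

3/1, 7/2, 38/11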